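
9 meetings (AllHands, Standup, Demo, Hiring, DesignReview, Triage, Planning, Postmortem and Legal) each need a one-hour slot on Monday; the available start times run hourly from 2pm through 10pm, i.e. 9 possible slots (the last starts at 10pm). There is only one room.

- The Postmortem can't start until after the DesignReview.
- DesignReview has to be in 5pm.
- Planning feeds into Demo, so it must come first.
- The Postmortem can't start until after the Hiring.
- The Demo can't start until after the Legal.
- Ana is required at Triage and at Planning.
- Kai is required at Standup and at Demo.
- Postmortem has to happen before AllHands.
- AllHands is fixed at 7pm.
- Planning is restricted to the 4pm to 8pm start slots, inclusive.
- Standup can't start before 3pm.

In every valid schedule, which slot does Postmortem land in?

DesignReview is fixed at 5pm and must come before Postmortem, so Postmortem is at least 6pm.
AllHands is fixed at 7pm and must come after Postmortem, so Postmortem is at most 6pm.
So Postmortem must be 6pm.

6pm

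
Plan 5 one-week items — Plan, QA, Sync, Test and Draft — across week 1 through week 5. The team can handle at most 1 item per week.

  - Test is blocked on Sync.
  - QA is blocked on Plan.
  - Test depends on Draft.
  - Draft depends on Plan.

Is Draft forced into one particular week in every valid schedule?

Draft can be week 2 (e.g. Sync=week 3, QA=week 5, Draft=week 2, Test=week 4, Plan=week 1) or week 3 (e.g. Plan -> week 1; QA -> week 5; Draft -> week 3; Test -> week 4; Sync -> week 2).

No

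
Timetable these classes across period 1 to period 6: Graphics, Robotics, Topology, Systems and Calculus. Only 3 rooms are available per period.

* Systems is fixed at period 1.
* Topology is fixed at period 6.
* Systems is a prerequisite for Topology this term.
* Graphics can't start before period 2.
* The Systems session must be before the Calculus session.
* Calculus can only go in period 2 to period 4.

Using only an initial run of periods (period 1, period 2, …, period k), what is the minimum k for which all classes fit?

6 periods

The precedence chain requires at least 2 distinct periods.
With at most 3 per period and 5 classes, at least 2 periods are needed.
Topology can't be placed before period 6, so the schedule must run through at least period 6.
6 works (last occupied period: period 6): for example Systems -> period 1, Topology -> period 6, Graphics -> period 2, Calculus -> period 2, Robotics -> period 1.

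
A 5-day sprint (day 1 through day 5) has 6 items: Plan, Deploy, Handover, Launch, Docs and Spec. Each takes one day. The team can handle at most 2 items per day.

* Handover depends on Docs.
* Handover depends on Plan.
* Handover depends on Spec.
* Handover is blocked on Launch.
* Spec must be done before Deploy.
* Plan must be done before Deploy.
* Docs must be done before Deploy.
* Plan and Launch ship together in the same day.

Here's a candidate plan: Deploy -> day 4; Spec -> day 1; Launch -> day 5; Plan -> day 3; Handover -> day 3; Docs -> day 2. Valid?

Plan and Launch ship together in the same day — violated.
Handover depends on Docs — holds.
Handover depends on Spec — holds.
Handover is blocked on Launch — violated.
Spec must be done before Deploy — holds.
Handover depends on Plan — violated.
Docs must be done before Deploy — holds.
The team can handle at most 2 items per day — holds.
Plan must be done before Deploy — holds.

No — it violates: Handover is blocked on Launch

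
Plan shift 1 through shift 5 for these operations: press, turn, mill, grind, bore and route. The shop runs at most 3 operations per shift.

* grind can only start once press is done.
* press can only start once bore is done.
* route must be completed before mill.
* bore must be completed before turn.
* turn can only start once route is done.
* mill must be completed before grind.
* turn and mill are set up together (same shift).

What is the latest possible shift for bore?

Downstream work caps bore at shift 3.
bore at shift 3 is achievable: grind in shift 5; turn in shift 4; mill in shift 4; route in shift 1; bore in shift 3; press in shift 4.

shift 3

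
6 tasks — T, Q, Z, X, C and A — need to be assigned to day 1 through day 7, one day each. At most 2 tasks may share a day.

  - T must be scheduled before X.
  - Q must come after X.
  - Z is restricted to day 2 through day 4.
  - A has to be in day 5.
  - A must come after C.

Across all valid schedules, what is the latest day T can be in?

Downstream work caps T at day 5.
T at day 5 is achievable: A in day 5, C in day 1, X in day 6, T in day 5, Z in day 2, Q in day 7.

day 5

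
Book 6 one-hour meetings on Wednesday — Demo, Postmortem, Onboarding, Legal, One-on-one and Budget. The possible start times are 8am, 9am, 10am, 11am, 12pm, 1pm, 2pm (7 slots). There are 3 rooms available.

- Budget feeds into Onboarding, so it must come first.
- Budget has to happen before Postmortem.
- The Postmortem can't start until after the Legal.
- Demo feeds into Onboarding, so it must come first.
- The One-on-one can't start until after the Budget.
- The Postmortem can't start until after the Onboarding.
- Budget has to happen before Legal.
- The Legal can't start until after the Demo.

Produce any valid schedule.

Onboarding -> 9am, One-on-one -> 9am, Budget -> 8am, Demo -> 8am, Legal -> 9am, Postmortem -> 10am

Checking: Demo(8am) before Legal(9am); Onboarding(9am) before Postmortem(10am); Legal(9am) before Postmortem(10am); Budget(8am) before Postmortem(10am); Budget(8am) before Legal(9am); Budget(8am) before Onboarding(9am); Demo(8am) before Onboarding(9am); Budget(8am) before One-on-one(9am); max 3 per slot (cap 3).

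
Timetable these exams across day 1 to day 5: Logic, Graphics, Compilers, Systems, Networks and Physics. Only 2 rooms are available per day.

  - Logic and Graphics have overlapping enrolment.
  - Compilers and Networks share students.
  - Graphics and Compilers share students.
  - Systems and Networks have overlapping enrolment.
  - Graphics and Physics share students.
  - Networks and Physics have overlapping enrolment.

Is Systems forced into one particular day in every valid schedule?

Systems can be day 1 (e.g. Compilers -> day 3, Systems -> day 1, Graphics -> day 2, Physics -> day 3, Logic -> day 1, Networks -> day 2) or day 2 (e.g. Networks=day 3, Graphics=day 2, Physics=day 4, Systems=day 2, Compilers=day 1, Logic=day 1).

No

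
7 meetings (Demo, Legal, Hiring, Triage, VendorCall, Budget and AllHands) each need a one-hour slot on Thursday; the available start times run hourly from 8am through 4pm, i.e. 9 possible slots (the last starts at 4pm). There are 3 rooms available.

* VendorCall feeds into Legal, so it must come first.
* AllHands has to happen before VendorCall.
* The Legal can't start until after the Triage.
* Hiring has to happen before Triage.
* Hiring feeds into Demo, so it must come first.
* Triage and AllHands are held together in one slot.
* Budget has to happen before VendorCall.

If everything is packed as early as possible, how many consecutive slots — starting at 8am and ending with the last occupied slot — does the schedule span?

4

The precedence chain requires at least 4 distinct slots.
With at most 3 per slot and 7 meetings, at least 3 slots are needed.
4 works (last occupied slot: 11am): for example Demo -> 9am; Triage -> 9am; VendorCall -> 10am; AllHands -> 9am; Budget -> 8am; Hiring -> 8am; Legal -> 11am.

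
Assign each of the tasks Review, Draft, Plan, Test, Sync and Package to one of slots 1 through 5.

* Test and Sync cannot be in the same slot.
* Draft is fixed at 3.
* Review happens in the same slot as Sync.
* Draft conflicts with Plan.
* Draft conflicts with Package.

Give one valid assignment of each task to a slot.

Test in 2, Package in 1, Sync in 1, Plan in 1, Review in 1, Draft in 3

Checking: Draft(3) != Package(1); Draft(3) != Plan(1); Test(2) != Sync(1); Review = Sync = 1; Draft=3 in [3,3].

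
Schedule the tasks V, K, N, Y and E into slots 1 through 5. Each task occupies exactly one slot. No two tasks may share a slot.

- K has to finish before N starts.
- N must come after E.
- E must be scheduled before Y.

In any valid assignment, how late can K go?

4

Downstream work caps K at 4.
K at 4 is achievable: E=1; K=4; V=3; Y=2; N=5.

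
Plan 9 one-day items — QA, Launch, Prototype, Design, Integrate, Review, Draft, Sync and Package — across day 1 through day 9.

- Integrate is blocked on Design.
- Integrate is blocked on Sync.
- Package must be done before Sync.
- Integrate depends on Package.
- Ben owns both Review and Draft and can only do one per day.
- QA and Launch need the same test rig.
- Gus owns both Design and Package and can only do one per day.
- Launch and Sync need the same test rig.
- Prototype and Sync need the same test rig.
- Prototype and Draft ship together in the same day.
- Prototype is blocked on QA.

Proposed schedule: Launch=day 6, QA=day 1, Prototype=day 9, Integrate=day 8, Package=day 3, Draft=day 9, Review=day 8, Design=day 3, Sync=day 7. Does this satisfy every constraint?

No. Gus owns both Design and Package and can only do one per day is not satisfied.

Prototype is blocked on QA — holds.
Launch and Sync need the same test rig — holds.
Integrate is blocked on Sync — holds.
Integrate is blocked on Design — holds.
Package must be done before Sync — holds.
Ben owns both Review and Draft and can only do one per day — holds.
Gus owns both Design and Package and can only do one per day — violated.
Integrate depends on Package — holds.
QA and Launch need the same test rig — holds.
Prototype and Sync need the same test rig — holds.
Prototype and Draft ship together in the same day — holds.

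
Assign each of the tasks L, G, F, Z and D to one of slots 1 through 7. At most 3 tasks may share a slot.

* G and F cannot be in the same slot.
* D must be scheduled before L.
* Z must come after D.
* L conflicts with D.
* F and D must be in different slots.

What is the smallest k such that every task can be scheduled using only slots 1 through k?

The precedence chain requires at least 2 distinct slots.
With at most 3 per slot and 5 tasks, at least 2 slots are needed.
2 works (last occupied slot: 2): for example F=2; G=1; L=2; Z=2; D=1.

2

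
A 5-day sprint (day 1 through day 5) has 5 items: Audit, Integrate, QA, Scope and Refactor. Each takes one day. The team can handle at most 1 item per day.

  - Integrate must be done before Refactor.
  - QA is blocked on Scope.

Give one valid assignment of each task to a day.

Integrate in day 1, QA in day 3, Refactor in day 4, Audit in day 5, Scope in day 2

Checking: Scope(day 2) before QA(day 3); Integrate(day 1) before Refactor(day 4); max 1 per day (cap 1).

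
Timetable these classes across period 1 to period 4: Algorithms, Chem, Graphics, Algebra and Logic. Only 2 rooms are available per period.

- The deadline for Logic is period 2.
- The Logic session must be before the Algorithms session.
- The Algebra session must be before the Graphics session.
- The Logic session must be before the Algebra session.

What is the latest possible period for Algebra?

Precedence pushes Algebra to at least period 2; downstream work caps Algebra at period 3.
Algebra at period 3 is achievable: Graphics -> period 4; Logic -> period 1; Algebra -> period 3; Chem -> period 1; Algorithms -> period 2.

period 3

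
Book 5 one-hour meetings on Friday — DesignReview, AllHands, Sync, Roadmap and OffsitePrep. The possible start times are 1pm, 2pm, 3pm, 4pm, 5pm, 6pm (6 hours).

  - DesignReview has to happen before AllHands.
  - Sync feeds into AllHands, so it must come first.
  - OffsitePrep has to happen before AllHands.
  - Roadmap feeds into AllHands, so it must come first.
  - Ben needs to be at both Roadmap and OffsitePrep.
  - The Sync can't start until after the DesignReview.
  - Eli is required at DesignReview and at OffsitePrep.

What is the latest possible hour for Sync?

5pm

Precedence pushes Sync to at least 2pm; downstream work caps Sync at 5pm.
Sync at 5pm is achievable: Roadmap=1pm; Sync=5pm; DesignReview=1pm; AllHands=6pm; OffsitePrep=2pm.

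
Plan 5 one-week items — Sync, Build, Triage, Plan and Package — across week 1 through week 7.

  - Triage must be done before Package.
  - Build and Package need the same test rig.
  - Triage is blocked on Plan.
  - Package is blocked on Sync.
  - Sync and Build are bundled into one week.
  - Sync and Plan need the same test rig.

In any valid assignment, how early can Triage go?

Precedence pushes Triage to at least week 2; downstream work caps Triage at week 6.
Triage at week 2 is achievable: Triage -> week 2; Build -> week 2; Sync -> week 2; Plan -> week 1; Package -> week 3.

week 2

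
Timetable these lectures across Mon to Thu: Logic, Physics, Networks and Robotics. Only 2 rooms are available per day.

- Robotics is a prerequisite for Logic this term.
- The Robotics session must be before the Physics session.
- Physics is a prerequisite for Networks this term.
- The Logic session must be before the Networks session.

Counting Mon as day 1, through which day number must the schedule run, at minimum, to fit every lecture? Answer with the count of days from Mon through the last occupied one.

3

The precedence chain requires at least 3 distinct days.
With at most 2 per day and 4 lectures, at least 2 days are needed.
3 works (last occupied day: Wed): for example Logic in Tue, Robotics in Mon, Networks in Wed, Physics in Tue.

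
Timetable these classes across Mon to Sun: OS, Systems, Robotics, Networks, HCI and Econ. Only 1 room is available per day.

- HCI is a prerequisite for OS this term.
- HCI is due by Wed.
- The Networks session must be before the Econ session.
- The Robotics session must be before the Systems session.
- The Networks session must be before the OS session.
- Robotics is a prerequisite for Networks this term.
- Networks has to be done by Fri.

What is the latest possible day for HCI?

HCI's own window allows nothing later than Wed.
HCI at Wed is achievable: Econ=Sat, OS=Thu, Robotics=Mon, HCI=Wed, Systems=Fri, Networks=Tue.

Wed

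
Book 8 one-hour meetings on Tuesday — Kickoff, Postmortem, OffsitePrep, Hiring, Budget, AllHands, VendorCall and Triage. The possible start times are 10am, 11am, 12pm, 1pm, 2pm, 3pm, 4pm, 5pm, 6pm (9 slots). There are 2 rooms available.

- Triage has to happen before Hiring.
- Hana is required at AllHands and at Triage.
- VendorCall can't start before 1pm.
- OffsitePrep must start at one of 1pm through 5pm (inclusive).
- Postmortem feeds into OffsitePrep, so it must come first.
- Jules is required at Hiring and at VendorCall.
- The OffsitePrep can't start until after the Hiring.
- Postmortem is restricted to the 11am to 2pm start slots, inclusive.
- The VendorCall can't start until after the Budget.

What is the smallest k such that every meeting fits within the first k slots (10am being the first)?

4

The precedence chain requires at least 3 distinct slots.
With at most 2 per slot and 8 meetings, at least 4 slots are needed.
OffsitePrep can't be placed before 1pm — that is slot 4 counting from 10am — so the schedule must run through at least 4 slots.
4 works (last occupied slot: 1pm): for example VendorCall=1pm, Budget=10am, Postmortem=11am, Hiring=11am, Kickoff=12pm, AllHands=12pm, OffsitePrep=1pm, Triage=10am.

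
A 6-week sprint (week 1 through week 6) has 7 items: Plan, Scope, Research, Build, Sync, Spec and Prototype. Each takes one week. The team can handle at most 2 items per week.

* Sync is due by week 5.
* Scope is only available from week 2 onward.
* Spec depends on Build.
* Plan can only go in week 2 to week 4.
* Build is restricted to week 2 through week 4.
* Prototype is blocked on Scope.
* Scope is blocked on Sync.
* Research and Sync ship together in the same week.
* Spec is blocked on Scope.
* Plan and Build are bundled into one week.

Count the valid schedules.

57

Splitting on Plan: it can be week 2 (20), week 3 (20), week 4 (17). Listing each branch's schedules as (Scope, Research, Build, Sync, Spec, Prototype) by week number:
Plan=week 2: (3,1,2,1,4,4) (3,1,2,1,4,5) (3,1,2,1,4,6) (3,1,2,1,5,4) (3,1,2,1,5,5) (3,1,2,1,5,6) (3,1,2,1,6,4) (3,1,2,1,6,5) (3,1,2,1,6,6) (4,1,2,1,5,5) (4,1,2,1,5,6) (4,1,2,1,6,5) (4,1,2,1,6,6) (4,3,2,3,5,5) (4,3,2,3,5,6) (4,3,2,3,6,5) (4,3,2,3,6,6) (5,1,2,1,6,6) (5,3,2,3,6,6) (5,4,2,4,6,6) — 20.
Plan=week 3: (2,1,3,1,4,4) (2,1,3,1,4,5) (2,1,3,1,4,6) (2,1,3,1,5,4) (2,1,3,1,5,5) (2,1,3,1,5,6) (2,1,3,1,6,4) (2,1,3,1,6,5) (2,1,3,1,6,6) (4,1,3,1,5,5) (4,1,3,1,5,6) (4,1,3,1,6,5) (4,1,3,1,6,6) (4,2,3,2,5,5) (4,2,3,2,5,6) (4,2,3,2,6,5) (4,2,3,2,6,6) (5,1,3,1,6,6) (5,2,3,2,6,6) (5,4,3,4,6,6) — 20.
Plan=week 4: (2,1,4,1,5,3) (2,1,4,1,5,5) (2,1,4,1,5,6) (2,1,4,1,6,3) (2,1,4,1,6,5) (2,1,4,1,6,6) (3,1,4,1,5,5) (3,1,4,1,5,6) (3,1,4,1,6,5) (3,1,4,1,6,6) (3,2,4,2,5,5) (3,2,4,2,5,6) (3,2,4,2,6,5) (3,2,4,2,6,6) (5,1,4,1,6,6) (5,2,4,2,6,6) (5,3,4,3,6,6) — 17.
Summing: 20 + 20 + 17 = 57.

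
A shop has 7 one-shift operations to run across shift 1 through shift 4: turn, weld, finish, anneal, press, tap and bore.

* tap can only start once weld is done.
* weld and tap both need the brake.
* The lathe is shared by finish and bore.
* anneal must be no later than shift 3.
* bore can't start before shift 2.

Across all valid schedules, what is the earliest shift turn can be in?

shift 1

turn at shift 1 is achievable: tap=shift 2; bore=shift 2; turn=shift 1; anneal=shift 1; weld=shift 1; press=shift 1; finish=shift 1.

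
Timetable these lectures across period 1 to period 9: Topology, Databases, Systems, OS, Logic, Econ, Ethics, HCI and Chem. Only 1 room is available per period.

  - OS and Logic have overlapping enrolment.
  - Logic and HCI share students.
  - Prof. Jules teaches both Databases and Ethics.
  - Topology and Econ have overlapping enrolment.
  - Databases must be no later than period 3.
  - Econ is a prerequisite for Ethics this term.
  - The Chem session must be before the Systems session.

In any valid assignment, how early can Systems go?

period 2

Precedence pushes Systems to at least period 2.
Systems at period 2 is achievable: Chem in period 1; Econ in period 4; Logic in period 8; Ethics in period 5; Databases in period 3; Systems in period 2; OS in period 7; HCI in period 9; Topology in period 6.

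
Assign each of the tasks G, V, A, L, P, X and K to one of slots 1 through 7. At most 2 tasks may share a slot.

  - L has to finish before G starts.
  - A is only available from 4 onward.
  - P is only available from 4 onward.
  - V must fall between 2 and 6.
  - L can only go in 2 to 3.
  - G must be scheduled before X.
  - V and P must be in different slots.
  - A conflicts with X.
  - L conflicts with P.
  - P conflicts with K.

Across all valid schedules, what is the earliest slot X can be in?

4

Precedence pushes X to at least 4.
X at 4 is achievable: P=4, A=5, G=3, V=2, K=1, X=4, L=2.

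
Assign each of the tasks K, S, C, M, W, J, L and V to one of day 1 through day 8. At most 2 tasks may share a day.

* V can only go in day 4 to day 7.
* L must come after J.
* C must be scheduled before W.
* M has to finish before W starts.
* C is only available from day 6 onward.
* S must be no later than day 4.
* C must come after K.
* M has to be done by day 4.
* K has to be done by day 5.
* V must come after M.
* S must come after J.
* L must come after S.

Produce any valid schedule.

M in day 1; V in day 4; J in day 1; L in day 3; S in day 2; K in day 2; C in day 6; W in day 7

Checking: M(day 1) before V(day 4); J(day 1) before S(day 2); K(day 2) before C(day 6); C(day 6) before W(day 7); J(day 1) before L(day 3); S(day 2) before L(day 3); M(day 1) before W(day 7); S=day 2 in [day 1,day 4]; K=day 2 in [day 1,day 5]; M=day 1 in [day 1,day 4]; C=day 6 in [day 6,day 8]; V=day 4 in [day 4,day 7]; max 2 per day (cap 2).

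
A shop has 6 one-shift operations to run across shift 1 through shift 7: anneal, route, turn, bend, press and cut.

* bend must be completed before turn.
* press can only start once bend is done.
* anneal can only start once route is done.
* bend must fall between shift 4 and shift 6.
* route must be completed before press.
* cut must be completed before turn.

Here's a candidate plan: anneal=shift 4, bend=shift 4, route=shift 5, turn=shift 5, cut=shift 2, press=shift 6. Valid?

bend must fall between shift 4 and shift 6 — holds.
route must be completed before press — holds.
bend must be completed before turn — holds.
anneal can only start once route is done — violated.
press can only start once bend is done — holds.
cut must be completed before turn — holds.

Invalid. anneal can only start once route is done.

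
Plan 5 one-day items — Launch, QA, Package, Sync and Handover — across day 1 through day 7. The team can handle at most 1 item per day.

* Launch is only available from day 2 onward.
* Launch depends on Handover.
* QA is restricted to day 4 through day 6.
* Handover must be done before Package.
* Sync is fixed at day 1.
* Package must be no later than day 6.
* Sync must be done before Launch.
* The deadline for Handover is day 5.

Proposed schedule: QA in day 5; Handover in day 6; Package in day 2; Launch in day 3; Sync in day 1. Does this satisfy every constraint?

No. Handover must be done before Package is not satisfied.

Handover must be done before Package — violated.
Sync is fixed at day 1 — holds.
Sync must be done before Launch — holds.
The team can handle at most 1 item per day — holds.
Launch is only available from day 2 onward — holds.
Package must be no later than day 6 — holds.
The deadline for Handover is day 5 — violated.
QA is restricted to day 4 through day 6 — holds.
Launch depends on Handover — violated.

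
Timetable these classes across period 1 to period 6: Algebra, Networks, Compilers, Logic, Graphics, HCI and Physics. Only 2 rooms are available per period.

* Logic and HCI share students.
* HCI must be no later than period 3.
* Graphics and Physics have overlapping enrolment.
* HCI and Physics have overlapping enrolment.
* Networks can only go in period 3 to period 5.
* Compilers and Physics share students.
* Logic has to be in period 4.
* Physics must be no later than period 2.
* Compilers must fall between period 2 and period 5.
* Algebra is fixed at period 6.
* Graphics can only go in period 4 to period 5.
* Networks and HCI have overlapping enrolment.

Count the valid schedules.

Splitting on Networks: it can be period 3 (12), period 4 (10), period 5 (20). Listing each branch's schedules as (Algebra, Compilers, Logic, Graphics, HCI, Physics) by period number:
Networks=period 3: (6,2,4,4,2,1) (6,2,4,5,2,1) (6,3,4,4,1,2) (6,3,4,4,2,1) (6,3,4,5,1,2) (6,3,4,5,2,1) (6,4,4,5,1,2) (6,4,4,5,2,1) (6,5,4,4,1,2) (6,5,4,4,2,1) (6,5,4,5,1,2) (6,5,4,5,2,1) — 12.
Networks=period 4: (6,2,4,5,2,1) (6,2,4,5,3,1) (6,3,4,5,1,2) (6,3,4,5,2,1) (6,3,4,5,3,1) (6,3,4,5,3,2) (6,5,4,5,1,2) (6,5,4,5,2,1) (6,5,4,5,3,1) (6,5,4,5,3,2) — 10.
Networks=period 5: (6,2,4,4,2,1) (6,2,4,4,3,1) (6,2,4,5,2,1) (6,2,4,5,3,1) (6,3,4,4,1,2) (6,3,4,4,2,1) (6,3,4,4,3,1) (6,3,4,4,3,2) (6,3,4,5,1,2) (6,3,4,5,2,1) (6,3,4,5,3,1) (6,3,4,5,3,2) (6,4,4,5,1,2) (6,4,4,5,2,1) (6,4,4,5,3,1) (6,4,4,5,3,2) (6,5,4,4,1,2) (6,5,4,4,2,1) (6,5,4,4,3,1) (6,5,4,4,3,2) — 20.
Summing: 12 + 10 + 20 = 42.

42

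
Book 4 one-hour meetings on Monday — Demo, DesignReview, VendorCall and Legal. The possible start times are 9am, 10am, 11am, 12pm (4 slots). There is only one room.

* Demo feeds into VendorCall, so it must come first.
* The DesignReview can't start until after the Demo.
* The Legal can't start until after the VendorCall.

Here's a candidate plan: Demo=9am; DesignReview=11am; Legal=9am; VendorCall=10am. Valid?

No — it violates: There is only one room

There is only one room — violated.
The DesignReview can't start until after the Demo — holds.
Demo feeds into VendorCall, so it must come first — holds.
The Legal can't start until after the VendorCall — violated.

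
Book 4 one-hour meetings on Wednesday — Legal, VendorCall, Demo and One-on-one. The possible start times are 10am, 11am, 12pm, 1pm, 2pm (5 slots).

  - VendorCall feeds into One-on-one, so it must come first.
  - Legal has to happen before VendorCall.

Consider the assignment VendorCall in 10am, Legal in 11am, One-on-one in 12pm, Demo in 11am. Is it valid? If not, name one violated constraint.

No. Legal has to happen before VendorCall is not satisfied.

Legal has to happen before VendorCall — violated.
VendorCall feeds into One-on-one, so it must come first — holds.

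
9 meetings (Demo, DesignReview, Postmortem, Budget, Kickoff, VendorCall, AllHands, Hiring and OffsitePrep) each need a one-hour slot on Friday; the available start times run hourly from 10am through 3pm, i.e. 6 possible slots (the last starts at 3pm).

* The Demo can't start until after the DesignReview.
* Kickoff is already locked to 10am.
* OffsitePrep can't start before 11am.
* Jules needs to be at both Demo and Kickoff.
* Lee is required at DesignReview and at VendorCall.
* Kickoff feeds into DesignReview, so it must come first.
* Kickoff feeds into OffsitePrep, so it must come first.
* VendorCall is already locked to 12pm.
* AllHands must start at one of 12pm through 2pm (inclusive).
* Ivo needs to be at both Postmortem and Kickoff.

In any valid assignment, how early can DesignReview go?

Precedence pushes DesignReview to at least 11am; downstream work caps DesignReview at 2pm.
DesignReview at 11am is achievable: VendorCall=12pm; DesignReview=11am; Kickoff=10am; Demo=12pm; Postmortem=11am; Hiring=10am; Budget=10am; AllHands=12pm; OffsitePrep=11am.

11am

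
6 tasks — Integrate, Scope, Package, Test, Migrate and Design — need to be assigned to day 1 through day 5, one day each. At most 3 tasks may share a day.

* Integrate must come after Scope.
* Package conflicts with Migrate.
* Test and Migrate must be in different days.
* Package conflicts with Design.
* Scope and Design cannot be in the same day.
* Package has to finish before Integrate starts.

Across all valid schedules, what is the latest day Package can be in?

day 4

Downstream work caps Package at day 4.
Package at day 4 is achievable: Design=day 2, Package=day 4, Scope=day 1, Migrate=day 2, Test=day 1, Integrate=day 5.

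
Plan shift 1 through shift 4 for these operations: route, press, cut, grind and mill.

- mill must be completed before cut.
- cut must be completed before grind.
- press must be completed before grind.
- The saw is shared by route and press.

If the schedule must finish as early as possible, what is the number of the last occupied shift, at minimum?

The precedence chain requires at least 3 distinct shifts.
3 works (last occupied shift: shift 3): for example mill=shift 1; cut=shift 2; press=shift 1; route=shift 2; grind=shift 3.

shift 3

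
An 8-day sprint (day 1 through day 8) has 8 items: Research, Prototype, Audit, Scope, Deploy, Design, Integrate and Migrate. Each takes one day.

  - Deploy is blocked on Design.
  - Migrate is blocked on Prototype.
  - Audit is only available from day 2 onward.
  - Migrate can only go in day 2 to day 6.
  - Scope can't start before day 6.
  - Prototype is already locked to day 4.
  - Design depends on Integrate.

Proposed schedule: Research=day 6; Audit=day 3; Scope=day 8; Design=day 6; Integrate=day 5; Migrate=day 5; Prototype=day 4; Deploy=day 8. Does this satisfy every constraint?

Prototype is already locked to day 4 — holds.
Scope can't start before day 6 — holds.
Migrate can only go in day 2 to day 6 — holds.
Audit is only available from day 2 onward — holds.
Migrate is blocked on Prototype — holds.
Design depends on Integrate — holds.
Deploy is blocked on Design — holds.

Yes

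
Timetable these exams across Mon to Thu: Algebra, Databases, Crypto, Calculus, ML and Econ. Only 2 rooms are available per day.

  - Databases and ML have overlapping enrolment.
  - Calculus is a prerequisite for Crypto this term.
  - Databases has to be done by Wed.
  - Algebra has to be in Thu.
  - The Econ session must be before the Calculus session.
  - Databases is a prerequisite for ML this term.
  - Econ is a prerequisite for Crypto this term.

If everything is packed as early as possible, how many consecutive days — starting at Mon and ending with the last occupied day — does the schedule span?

The precedence chain requires at least 3 distinct days.
With at most 2 per day and 6 exams, at least 3 days are needed.
Algebra can't be placed before Thu — that is day 4 counting from Mon — so the schedule must run through at least 4 days.
4 works (last occupied day: Thu): for example Algebra=Thu, ML=Tue, Calculus=Tue, Crypto=Wed, Econ=Mon, Databases=Mon.

4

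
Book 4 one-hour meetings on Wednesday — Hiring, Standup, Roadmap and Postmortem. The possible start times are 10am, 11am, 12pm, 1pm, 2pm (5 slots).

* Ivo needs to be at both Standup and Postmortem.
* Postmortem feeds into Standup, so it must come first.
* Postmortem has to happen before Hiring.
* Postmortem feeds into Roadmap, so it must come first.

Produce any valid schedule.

Roadmap=11am; Standup=11am; Hiring=11am; Postmortem=10am

Checking: Postmortem(10am) before Roadmap(11am); Postmortem(10am) before Standup(11am); Postmortem(10am) before Hiring(11am); Standup(11am) != Postmortem(10am).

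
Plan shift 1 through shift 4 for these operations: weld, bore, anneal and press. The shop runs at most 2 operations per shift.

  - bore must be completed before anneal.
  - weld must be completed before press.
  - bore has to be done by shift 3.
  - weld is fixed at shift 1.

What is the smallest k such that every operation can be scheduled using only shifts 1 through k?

The precedence chain requires at least 2 distinct shifts.
With at most 2 per shift and 4 operations, at least 2 shifts are needed.
2 works (last occupied shift: shift 2): for example weld -> shift 1; anneal -> shift 2; bore -> shift 1; press -> shift 2.

2 shifts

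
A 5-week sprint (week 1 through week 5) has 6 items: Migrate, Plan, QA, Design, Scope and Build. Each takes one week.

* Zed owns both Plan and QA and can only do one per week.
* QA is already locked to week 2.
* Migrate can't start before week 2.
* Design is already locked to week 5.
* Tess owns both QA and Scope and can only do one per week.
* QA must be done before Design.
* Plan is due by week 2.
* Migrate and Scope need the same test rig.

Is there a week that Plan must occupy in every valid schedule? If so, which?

week 1

Plan's window is week 1–week 2.
QA is fixed at week 2, and Plan can't share a week with QA.
So Plan must be week 1.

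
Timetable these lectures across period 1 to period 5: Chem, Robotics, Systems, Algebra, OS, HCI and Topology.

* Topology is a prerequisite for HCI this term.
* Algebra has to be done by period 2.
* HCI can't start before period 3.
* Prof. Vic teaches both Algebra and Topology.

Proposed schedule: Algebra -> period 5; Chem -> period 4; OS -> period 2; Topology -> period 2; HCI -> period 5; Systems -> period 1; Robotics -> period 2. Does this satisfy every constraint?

Prof. Vic teaches both Algebra and Topology — holds.
Algebra has to be done by period 2 — violated.
HCI can't start before period 3 — holds.
Topology is a prerequisite for HCI this term — holds.

Invalid. Algebra has to be done by period 2.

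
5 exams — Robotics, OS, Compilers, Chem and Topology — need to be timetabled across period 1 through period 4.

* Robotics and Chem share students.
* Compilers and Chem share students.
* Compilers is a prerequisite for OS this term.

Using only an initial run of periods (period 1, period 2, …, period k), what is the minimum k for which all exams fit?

2 periods

The precedence chain requires at least 2 distinct periods.
2 works (last occupied period: period 2): for example Robotics=period 1, OS=period 2, Compilers=period 1, Topology=period 1, Chem=period 2.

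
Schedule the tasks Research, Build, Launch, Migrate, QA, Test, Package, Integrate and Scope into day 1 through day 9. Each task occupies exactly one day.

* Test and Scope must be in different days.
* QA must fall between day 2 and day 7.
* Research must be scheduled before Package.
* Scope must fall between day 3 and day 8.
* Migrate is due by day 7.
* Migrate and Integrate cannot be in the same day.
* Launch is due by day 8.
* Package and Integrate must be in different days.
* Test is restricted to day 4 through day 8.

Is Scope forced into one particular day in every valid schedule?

No

Scope can be day 3 (e.g. Integrate -> day 3; Test -> day 4; Research -> day 1; Launch -> day 1; Build -> day 1; QA -> day 2; Migrate -> day 1; Package -> day 2; Scope -> day 3) or day 4 (e.g. Build in day 1; Package in day 2; Launch in day 1; Test in day 5; Scope in day 4; Integrate in day 3; Research in day 1; Migrate in day 1; QA in day 2).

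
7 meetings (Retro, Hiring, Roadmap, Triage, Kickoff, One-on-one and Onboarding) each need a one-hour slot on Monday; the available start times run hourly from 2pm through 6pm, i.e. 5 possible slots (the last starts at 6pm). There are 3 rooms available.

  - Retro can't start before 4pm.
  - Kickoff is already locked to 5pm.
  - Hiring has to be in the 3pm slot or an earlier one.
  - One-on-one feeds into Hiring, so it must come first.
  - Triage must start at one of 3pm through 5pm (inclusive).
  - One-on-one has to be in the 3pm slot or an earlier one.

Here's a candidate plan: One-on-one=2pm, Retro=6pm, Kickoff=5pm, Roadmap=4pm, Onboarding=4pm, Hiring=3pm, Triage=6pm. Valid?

Triage must start at one of 3pm through 5pm (inclusive) — violated.
Retro can't start before 4pm — holds.
One-on-one has to be in the 3pm slot or an earlier one — holds.
One-on-one feeds into Hiring, so it must come first — holds.
There are 3 rooms available — holds.
Hiring has to be in the 3pm slot or an earlier one — holds.
Kickoff is already locked to 5pm — holds.

No — it violates: Triage must start at one of 3pm through 5pm (inclusive)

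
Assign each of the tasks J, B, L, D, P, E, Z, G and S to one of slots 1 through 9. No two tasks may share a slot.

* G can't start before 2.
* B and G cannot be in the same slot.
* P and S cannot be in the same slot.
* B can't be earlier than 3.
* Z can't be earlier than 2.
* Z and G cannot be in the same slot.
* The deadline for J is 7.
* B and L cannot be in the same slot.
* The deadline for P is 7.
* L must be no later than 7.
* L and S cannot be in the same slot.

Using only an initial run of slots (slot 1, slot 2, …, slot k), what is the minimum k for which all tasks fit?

9

With at most 1 per slot and 9 tasks, at least 9 slots are needed.
B can't be placed before 3, so the schedule must run through at least slot 3.
9 works (last occupied slot: 9): for example B in 3; E in 8; J in 1; L in 2; G in 6; S in 9; Z in 5; P in 4; D in 7.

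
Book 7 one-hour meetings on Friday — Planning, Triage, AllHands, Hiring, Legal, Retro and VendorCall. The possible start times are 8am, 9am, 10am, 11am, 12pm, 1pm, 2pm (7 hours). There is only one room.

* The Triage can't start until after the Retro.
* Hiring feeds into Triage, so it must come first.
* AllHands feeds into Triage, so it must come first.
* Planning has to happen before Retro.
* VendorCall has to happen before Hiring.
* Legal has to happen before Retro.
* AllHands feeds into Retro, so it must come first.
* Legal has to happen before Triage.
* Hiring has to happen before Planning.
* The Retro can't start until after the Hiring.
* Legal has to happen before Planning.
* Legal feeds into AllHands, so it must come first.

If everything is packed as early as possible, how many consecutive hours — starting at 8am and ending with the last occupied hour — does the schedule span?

7

The precedence chain requires at least 5 distinct hours.
With at most 1 per hour and 7 meetings, at least 7 hours are needed.
7 works (last occupied hour: 2pm): for example VendorCall=8am, AllHands=12pm, Triage=2pm, Hiring=9am, Retro=1pm, Planning=11am, Legal=10am.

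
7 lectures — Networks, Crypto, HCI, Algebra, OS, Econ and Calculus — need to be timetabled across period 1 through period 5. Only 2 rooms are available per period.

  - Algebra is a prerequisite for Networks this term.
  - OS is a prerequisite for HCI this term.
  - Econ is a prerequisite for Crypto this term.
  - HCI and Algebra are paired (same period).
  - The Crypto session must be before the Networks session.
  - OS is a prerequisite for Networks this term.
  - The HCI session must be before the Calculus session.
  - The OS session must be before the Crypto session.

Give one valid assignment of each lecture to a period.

Calculus -> period 4, HCI -> period 3, Algebra -> period 3, Networks -> period 4, Econ -> period 1, Crypto -> period 2, OS -> period 1

Checking: HCI(period 3) before Calculus(period 4); OS(period 1) before HCI(period 3); OS(period 1) before Networks(period 4); Crypto(period 2) before Networks(period 4); Algebra(period 3) before Networks(period 4); Econ(period 1) before Crypto(period 2); OS(period 1) before Crypto(period 2); HCI = Algebra = period 3; max 2 per period (cap 2).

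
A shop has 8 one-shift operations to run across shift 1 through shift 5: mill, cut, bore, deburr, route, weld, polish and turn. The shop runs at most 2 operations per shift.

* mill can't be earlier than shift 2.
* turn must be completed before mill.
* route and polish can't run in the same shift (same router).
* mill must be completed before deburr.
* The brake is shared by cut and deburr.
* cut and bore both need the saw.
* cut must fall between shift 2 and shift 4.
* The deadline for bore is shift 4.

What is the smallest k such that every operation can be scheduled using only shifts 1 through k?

4

The precedence chain requires at least 3 distinct shifts.
With at most 2 per shift and 8 operations, at least 4 shifts are needed.
4 works (last occupied shift: shift 4): for example weld=shift 4, cut=shift 2, deburr=shift 3, bore=shift 1, route=shift 3, turn=shift 1, mill=shift 2, polish=shift 4.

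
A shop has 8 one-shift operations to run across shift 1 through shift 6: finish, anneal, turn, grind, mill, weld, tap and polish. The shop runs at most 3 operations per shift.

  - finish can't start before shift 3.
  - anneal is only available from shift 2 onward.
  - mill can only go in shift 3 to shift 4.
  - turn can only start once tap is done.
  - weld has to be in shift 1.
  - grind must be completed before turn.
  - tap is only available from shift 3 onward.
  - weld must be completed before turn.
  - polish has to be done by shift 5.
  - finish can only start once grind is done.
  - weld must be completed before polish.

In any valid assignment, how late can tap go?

shift 5

Tap is available from shift 3; downstream work caps tap at shift 5.
tap at shift 5 is achievable: polish=shift 2; weld=shift 1; anneal=shift 2; turn=shift 6; mill=shift 3; finish=shift 3; tap=shift 5; grind=shift 1.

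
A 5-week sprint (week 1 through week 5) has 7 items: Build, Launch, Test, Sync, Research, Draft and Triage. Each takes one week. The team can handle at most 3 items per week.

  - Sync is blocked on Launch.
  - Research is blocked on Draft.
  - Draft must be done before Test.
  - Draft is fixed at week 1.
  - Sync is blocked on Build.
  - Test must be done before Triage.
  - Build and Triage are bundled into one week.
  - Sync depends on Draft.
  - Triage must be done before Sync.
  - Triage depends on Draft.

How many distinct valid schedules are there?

56

Splitting on Build: it can be week 3 (26), week 4 (30). Listing each branch's schedules as (Launch, Test, Sync, Research, Draft, Triage) by week number:
Build=week 3: (1,2,4,2,1,3) (1,2,4,3,1,3) (1,2,4,4,1,3) (1,2,4,5,1,3) (1,2,5,2,1,3) (1,2,5,3,1,3) (1,2,5,4,1,3) (1,2,5,5,1,3) (2,2,4,2,1,3) (2,2,4,3,1,3) (2,2,4,4,1,3) (2,2,4,5,1,3) (2,2,5,2,1,3) (2,2,5,3,1,3) (2,2,5,4,1,3) (2,2,5,5,1,3) (3,2,4,2,1,3) (3,2,4,4,1,3) (3,2,4,5,1,3) (3,2,5,2,1,3) (3,2,5,4,1,3) (3,2,5,5,1,3) (4,2,5,2,1,3) (4,2,5,3,1,3) (4,2,5,4,1,3) (4,2,5,5,1,3) — 26.
Build=week 4: (1,2,5,2,1,4) (1,2,5,3,1,4) (1,2,5,4,1,4) (1,2,5,5,1,4) (1,3,5,2,1,4) (1,3,5,3,1,4) (1,3,5,4,1,4) (1,3,5,5,1,4) (2,2,5,2,1,4) (2,2,5,3,1,4) (2,2,5,4,1,4) (2,2,5,5,1,4) (2,3,5,2,1,4) (2,3,5,3,1,4) (2,3,5,4,1,4) (2,3,5,5,1,4) (3,2,5,2,1,4) (3,2,5,3,1,4) (3,2,5,4,1,4) (3,2,5,5,1,4) (3,3,5,2,1,4) (3,3,5,3,1,4) (3,3,5,4,1,4) (3,3,5,5,1,4) (4,2,5,2,1,4) (4,2,5,3,1,4) (4,2,5,5,1,4) (4,3,5,2,1,4) (4,3,5,3,1,4) (4,3,5,5,1,4) — 30.
Summing: 26 + 30 = 56.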